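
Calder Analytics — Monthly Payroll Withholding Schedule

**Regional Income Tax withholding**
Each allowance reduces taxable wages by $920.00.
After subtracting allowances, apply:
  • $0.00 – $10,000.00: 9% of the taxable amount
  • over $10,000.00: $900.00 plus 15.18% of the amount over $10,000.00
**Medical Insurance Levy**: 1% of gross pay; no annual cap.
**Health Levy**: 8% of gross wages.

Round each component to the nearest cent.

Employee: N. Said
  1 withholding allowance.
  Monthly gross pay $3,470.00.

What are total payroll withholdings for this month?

Regional Income Tax: taxable = $3,470.00 − 1×$920.00 = $2,550.00
  9% × $2,550.00 = $229.50
Medical Insurance Levy: 1% × $3,470.00 = $34.70
Health Levy: 8% × $3,470.00 = $277.60
Total: $229.50 + $34.70 + $277.60 = $541.80

$541.80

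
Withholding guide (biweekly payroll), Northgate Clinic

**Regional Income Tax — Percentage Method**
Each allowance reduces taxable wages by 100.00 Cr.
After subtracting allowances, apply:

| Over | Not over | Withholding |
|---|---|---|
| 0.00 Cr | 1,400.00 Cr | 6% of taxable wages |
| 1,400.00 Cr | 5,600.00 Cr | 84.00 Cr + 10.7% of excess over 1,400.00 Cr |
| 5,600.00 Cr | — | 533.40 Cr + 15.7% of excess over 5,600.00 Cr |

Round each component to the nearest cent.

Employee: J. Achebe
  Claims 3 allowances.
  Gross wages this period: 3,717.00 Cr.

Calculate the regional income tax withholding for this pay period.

299.82 Cr

Regional Income Tax: taxable = 3,717.00 Cr − 3×100.00 Cr = 3,417.00 Cr
  84.00 Cr + 10.7% × (3,417.00 Cr − 1,400.00 Cr) = 84.00 Cr + 10.7% × 2,017.00 Cr = 299.82 Cr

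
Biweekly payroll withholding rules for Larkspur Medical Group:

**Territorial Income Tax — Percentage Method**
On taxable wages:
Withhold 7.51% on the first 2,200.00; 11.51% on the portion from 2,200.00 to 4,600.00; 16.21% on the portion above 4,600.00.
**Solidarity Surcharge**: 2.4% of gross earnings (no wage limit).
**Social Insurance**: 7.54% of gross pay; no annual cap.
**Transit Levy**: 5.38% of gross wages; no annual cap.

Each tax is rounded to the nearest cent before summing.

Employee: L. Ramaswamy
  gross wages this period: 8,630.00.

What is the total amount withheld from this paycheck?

Territorial Income Tax: taxable = 8,630.00
  441.46 + 16.21% × (8,630.00 − 4,600.00) = 441.46 + 16.21% × 4,030.00 = 1,094.72
Solidarity Surcharge: 2.4% × 8,630.00 = 207.12
Social Insurance: 7.54% × 8,630.00 = 650.70
Transit Levy: 5.38% × 8,630.00 = 464.29
Total: 1,094.72 + 207.12 + 650.70 + 464.29 = 2,416.83

2,416.83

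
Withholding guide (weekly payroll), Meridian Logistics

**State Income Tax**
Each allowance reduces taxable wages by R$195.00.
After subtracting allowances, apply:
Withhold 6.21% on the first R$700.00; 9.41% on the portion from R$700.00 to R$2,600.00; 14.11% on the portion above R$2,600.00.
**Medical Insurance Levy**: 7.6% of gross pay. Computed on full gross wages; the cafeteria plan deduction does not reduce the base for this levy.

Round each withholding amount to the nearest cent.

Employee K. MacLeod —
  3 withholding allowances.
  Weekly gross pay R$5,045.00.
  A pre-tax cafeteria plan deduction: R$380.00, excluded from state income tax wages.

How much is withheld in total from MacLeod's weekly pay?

R$814.51

State Income Tax: taxable = R$5,045.00 − R$380.00 − 3×R$195.00 = R$4,080.00
  R$222.26 + 14.11% × (R$4,080.00 − R$2,600.00) = R$222.26 + 14.11% × R$1,480.00 = R$431.09
Medical Insurance Levy: 7.6% × R$5,045.00 = R$383.42
Total: R$431.09 + R$383.42 = R$814.51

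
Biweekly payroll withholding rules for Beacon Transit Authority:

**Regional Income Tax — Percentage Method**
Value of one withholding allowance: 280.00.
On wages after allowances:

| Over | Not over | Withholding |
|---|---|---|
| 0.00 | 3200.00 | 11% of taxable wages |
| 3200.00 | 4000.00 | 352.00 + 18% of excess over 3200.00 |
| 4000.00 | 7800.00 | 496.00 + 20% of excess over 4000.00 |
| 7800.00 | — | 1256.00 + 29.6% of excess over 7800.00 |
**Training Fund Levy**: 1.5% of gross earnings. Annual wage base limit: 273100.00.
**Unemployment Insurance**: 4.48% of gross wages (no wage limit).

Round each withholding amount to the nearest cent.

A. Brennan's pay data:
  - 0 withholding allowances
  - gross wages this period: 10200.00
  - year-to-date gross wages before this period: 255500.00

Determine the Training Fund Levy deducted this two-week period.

Training Fund Levy: 1.5% × 10200.00 = 153.00

153.00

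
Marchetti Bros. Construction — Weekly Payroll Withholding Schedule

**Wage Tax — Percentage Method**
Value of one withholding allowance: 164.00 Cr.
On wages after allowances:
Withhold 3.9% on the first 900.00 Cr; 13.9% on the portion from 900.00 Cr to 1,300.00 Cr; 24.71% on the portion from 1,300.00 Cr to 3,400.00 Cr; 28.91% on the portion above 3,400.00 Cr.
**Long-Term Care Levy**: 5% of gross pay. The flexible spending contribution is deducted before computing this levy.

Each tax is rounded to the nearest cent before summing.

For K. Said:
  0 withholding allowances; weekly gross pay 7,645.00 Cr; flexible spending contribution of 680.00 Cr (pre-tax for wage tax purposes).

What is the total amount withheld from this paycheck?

Wage Tax: taxable = 7,645.00 Cr − 680.00 Cr = 6,965.00 Cr
  609.61 Cr + 28.91% × (6,965.00 Cr − 3,400.00 Cr) = 609.61 Cr + 28.91% × 3,565.00 Cr = 1,640.25 Cr
Long-Term Care Levy: 5% × 6,965.00 Cr = 348.25 Cr
Total: 1,640.25 Cr + 348.25 Cr = 1,988.50 Cr

1,988.50 Cr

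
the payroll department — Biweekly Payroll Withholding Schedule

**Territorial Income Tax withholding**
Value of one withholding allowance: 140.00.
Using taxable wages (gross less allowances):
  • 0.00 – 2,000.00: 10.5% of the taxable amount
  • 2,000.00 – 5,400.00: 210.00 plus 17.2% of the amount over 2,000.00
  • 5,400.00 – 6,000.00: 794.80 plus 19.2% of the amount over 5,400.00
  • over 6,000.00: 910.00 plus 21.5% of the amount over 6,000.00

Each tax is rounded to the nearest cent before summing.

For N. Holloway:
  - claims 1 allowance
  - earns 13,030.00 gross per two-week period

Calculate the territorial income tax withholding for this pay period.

Territorial Income Tax: taxable = 13,030.00 − 1×140.00 = 12,890.00
  910.00 + 21.5% × (12,890.00 − 6,000.00) = 910.00 + 21.5% × 6,890.00 = 2,391.35

2,391.35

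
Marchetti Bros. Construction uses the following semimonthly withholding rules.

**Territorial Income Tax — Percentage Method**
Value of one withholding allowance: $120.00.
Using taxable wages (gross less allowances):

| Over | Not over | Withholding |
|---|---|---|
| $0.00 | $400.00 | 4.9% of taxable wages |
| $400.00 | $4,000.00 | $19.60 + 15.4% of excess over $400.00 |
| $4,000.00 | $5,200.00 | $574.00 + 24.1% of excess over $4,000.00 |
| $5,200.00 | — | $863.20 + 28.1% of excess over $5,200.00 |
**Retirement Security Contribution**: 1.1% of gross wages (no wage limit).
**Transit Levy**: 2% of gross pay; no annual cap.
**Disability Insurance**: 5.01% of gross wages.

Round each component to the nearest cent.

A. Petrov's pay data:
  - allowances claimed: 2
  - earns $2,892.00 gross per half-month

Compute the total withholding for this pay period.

Territorial Income Tax: taxable = $2,892.00 − 2×$120.00 = $2,652.00
  $19.60 + 15.4% × ($2,652.00 − $400.00) = $19.60 + 15.4% × $2,252.00 = $366.41
Retirement Security Contribution: 1.1% × $2,892.00 = $31.81
Transit Levy: 2% × $2,892.00 = $57.84
Disability Insurance: 5.01% × $2,892.00 = $144.89
Total: $366.41 + $31.81 + $57.84 + $144.89 = $600.95

$600.95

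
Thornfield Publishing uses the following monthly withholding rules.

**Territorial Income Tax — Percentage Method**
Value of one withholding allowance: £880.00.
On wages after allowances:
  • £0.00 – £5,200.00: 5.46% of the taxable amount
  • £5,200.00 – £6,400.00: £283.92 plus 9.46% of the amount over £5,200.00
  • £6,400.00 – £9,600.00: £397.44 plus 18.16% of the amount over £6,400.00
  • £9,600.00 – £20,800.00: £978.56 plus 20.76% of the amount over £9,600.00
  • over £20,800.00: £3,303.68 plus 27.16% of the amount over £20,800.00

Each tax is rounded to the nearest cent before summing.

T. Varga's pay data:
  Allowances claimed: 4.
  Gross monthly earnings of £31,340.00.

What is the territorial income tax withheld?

£5,210.31

Territorial Income Tax: taxable = £31,340.00 − 4×£880.00 = £27,820.00
  £3,303.68 + 27.16% × (£27,820.00 − £20,800.00) = £3,303.68 + 27.16% × £7,020.00 = £5,210.31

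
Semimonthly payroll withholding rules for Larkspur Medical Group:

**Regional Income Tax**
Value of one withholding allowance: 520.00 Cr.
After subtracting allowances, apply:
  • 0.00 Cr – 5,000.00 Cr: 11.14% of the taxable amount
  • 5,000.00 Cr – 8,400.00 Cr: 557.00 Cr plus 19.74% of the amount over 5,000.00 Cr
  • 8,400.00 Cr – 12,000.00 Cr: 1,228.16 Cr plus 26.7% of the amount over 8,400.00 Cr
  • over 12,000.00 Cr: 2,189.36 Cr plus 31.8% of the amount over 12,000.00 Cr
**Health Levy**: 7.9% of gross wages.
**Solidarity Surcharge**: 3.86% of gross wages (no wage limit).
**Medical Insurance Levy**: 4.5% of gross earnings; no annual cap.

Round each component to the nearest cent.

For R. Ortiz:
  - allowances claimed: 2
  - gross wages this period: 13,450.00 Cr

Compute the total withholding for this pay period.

4,506.71 Cr

Regional Income Tax: taxable = 13,450.00 Cr − 2×520.00 Cr = 12,410.00 Cr
  2,189.36 Cr + 31.8% × (12,410.00 Cr − 12,000.00 Cr) = 2,189.36 Cr + 31.8% × 410.00 Cr = 2,319.74 Cr
Health Levy: 7.9% × 13,450.00 Cr = 1,062.55 Cr
Solidarity Surcharge: 3.86% × 13,450.00 Cr = 519.17 Cr
Medical Insurance Levy: 4.5% × 13,450.00 Cr = 605.25 Cr
Total: 2,319.74 Cr + 1,062.55 Cr + 519.17 Cr + 605.25 Cr = 4,506.71 Cr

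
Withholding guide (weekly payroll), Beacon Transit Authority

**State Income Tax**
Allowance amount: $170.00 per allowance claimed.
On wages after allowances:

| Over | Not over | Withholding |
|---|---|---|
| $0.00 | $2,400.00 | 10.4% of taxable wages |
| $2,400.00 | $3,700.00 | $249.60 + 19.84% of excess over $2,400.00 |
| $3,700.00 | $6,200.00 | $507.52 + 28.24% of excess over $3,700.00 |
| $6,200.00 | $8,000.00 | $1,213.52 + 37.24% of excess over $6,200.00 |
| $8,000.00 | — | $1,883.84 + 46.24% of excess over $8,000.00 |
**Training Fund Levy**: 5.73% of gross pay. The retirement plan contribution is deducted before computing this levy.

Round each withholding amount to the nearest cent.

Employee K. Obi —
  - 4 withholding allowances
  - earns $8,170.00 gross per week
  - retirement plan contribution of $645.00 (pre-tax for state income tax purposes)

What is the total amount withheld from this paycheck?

$1,884.90

State Income Tax: taxable = $8,170.00 − $645.00 − 4×$170.00 = $6,845.00
  $1,213.52 + 37.24% × ($6,845.00 − $6,200.00) = $1,213.52 + 37.24% × $645.00 = $1,453.72
Training Fund Levy: 5.73% × $7,525.00 = $431.18
Total: $1,453.72 + $431.18 = $1,884.90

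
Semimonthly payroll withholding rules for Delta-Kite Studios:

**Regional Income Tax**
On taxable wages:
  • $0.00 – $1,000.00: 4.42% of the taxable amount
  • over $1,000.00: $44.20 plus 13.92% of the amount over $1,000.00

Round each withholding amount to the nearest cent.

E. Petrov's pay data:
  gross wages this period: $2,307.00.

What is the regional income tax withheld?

$226.13

Regional Income Tax: taxable = $2,307.00
  $44.20 + 13.92% × ($2,307.00 − $1,000.00) = $44.20 + 13.92% × $1,307.00 = $226.13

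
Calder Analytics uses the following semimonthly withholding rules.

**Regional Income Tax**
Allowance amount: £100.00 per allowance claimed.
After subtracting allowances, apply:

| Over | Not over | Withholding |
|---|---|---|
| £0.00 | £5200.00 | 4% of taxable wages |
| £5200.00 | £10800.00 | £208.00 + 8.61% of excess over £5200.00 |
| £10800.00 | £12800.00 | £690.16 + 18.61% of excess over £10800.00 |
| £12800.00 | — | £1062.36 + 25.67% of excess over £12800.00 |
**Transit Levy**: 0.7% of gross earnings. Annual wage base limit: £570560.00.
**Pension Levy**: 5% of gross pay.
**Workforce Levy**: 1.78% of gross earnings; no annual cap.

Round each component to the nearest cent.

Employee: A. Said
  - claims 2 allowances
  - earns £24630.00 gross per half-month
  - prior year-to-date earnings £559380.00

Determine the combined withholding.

Regional Income Tax: taxable = £24630.00 − 2×£100.00 = £24430.00
  £1062.36 + 25.67% × (£24430.00 − £12800.00) = £1062.36 + 25.67% × £11630.00 = £4047.78
Transit Levy: cap £570560.00 − YTD £559380.00 = £11180.00 subject; 0.7% × £11180.00 = £78.26
Pension Levy: 5% × £24630.00 = £1231.50
Workforce Levy: 1.78% × £24630.00 = £438.41
Total: £4047.78 + £78.26 + £1231.50 + £438.41 = £5795.95

£5795.95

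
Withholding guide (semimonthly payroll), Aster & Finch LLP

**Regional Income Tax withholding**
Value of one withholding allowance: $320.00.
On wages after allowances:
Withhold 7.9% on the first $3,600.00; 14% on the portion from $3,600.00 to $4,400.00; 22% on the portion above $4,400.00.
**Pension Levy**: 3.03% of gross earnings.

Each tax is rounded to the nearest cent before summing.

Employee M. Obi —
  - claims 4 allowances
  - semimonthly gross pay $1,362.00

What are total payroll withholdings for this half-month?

Regional Income Tax: taxable = $1,362.00 − 4×$320.00 = $82.00
  7.9% × $82.00 = $6.48
Pension Levy: 3.03% × $1,362.00 = $41.27
Total: $6.48 + $41.27 = $47.75

$47.75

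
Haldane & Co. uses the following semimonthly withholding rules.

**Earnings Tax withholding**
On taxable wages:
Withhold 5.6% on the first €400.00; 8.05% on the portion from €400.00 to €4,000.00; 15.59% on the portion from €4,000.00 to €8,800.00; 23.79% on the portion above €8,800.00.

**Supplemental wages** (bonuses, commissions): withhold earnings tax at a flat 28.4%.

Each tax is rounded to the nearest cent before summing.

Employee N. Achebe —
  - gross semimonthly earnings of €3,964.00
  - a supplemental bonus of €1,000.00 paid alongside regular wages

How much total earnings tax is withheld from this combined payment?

Earnings Tax: taxable = €3,964.00
  €22.40 + 8.05% × (€3,964.00 − €400.00) = €22.40 + 8.05% × €3,564.00 = €309.30
Supplemental (28.4% flat on bonus): 28.4% × €1,000.00 = €284.00
Total earnings tax: €309.30 + €284.00 = €593.30

€593.30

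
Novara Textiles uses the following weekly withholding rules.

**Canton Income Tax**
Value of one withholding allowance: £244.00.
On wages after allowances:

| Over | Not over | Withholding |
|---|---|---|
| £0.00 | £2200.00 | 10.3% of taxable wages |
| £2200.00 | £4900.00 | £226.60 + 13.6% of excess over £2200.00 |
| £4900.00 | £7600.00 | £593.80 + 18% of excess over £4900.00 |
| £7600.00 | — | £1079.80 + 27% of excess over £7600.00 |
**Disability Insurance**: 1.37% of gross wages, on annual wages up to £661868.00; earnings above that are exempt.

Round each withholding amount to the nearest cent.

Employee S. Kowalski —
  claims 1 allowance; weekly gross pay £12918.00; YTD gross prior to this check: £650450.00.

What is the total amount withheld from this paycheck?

£2606.21

Canton Income Tax: taxable = £12918.00 − 1×£244.00 = £12674.00
  £1079.80 + 27% × (£12674.00 − £7600.00) = £1079.80 + 27% × £5074.00 = £2449.78
Disability Insurance: cap £661868.00 − YTD £650450.00 = £11418.00 subject; 1.37% × £11418.00 = £156.43
Total: £2449.78 + £156.43 = £2606.21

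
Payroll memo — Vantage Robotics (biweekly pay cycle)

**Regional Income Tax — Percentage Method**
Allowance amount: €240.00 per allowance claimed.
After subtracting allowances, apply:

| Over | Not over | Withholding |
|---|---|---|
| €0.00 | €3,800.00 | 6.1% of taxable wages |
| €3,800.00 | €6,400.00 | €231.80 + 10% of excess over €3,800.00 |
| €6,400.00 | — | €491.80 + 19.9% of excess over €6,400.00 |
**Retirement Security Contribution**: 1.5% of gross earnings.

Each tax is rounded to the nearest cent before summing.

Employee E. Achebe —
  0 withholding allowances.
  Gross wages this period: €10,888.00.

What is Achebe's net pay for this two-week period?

€9,339.77

Regional Income Tax: taxable = €10,888.00
  €491.80 + 19.9% × (€10,888.00 − €6,400.00) = €491.80 + 19.9% × €4,488.00 = €1,384.91
Retirement Security Contribution: 1.5% × €10,888.00 = €163.32
Total withheld: €1,384.91 + €163.32 = €1,548.23
Net pay: €10,888.00 − €1,548.23 = €9,339.77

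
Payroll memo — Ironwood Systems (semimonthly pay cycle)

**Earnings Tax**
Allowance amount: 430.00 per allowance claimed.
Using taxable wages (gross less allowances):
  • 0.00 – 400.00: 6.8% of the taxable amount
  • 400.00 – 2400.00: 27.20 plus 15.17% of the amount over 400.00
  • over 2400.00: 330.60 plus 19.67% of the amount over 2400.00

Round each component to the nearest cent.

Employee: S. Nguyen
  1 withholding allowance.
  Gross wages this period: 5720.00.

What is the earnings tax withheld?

Earnings Tax: taxable = 5720.00 − 1×430.00 = 5290.00
  330.60 + 19.67% × (5290.00 − 2400.00) = 330.60 + 19.67% × 2890.00 = 899.06

899.06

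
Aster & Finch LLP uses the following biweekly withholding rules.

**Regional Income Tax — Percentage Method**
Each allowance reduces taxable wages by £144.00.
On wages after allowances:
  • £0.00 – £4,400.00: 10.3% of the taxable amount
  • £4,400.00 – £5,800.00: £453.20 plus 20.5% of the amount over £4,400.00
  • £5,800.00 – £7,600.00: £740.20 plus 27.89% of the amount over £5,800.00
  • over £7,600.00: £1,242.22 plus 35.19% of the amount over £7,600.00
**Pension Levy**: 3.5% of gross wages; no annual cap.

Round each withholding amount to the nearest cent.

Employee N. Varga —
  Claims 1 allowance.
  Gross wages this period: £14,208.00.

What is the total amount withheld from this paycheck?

£4,014.18

Regional Income Tax: taxable = £14,208.00 − 1×£144.00 = £14,064.00
  £1,242.22 + 35.19% × (£14,064.00 − £7,600.00) = £1,242.22 + 35.19% × £6,464.00 = £3,516.90
Pension Levy: 3.5% × £14,208.00 = £497.28
Total: £3,516.90 + £497.28 = £4,014.18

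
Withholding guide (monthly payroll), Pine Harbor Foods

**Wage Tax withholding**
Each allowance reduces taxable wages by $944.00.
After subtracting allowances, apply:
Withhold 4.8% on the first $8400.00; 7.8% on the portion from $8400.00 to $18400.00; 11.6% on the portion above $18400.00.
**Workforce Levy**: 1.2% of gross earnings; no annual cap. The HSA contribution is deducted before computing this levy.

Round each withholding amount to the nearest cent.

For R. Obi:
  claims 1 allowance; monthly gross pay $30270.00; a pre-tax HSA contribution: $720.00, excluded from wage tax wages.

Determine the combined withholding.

Wage Tax: taxable = $30270.00 − $720.00 − 1×$944.00 = $28606.00
  $1183.20 + 11.6% × ($28606.00 − $18400.00) = $1183.20 + 11.6% × $10206.00 = $2367.10
Workforce Levy: 1.2% × $29550.00 = $354.60
Total: $2367.10 + $354.60 = $2721.70

$2721.70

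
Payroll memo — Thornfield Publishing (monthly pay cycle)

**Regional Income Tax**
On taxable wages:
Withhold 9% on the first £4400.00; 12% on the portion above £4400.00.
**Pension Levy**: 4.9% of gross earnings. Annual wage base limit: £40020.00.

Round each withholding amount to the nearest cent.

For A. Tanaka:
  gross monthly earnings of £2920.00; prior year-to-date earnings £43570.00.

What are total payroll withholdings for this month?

£262.80

Regional Income Tax: taxable = £2920.00
  9% × £2920.00 = £262.80
Pension Levy: YTD £43570.00 ≥ cap £40020.00 → £0.00
Total: £262.80 + £0.00 = £262.80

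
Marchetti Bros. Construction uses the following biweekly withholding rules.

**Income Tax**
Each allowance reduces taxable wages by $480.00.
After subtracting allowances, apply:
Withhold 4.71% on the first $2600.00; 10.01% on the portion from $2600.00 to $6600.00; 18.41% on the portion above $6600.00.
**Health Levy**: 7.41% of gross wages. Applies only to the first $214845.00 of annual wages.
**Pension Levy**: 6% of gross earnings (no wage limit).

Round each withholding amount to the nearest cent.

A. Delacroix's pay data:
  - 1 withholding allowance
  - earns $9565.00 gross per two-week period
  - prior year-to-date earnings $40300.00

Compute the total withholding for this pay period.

$2263.02

Income Tax: taxable = $9565.00 − 1×$480.00 = $9085.00
  $522.86 + 18.41% × ($9085.00 − $6600.00) = $522.86 + 18.41% × $2485.00 = $980.35
Health Levy: 7.41% × $9565.00 = $708.77
Pension Levy: 6% × $9565.00 = $573.90
Total: $980.35 + $708.77 + $573.90 = $2263.02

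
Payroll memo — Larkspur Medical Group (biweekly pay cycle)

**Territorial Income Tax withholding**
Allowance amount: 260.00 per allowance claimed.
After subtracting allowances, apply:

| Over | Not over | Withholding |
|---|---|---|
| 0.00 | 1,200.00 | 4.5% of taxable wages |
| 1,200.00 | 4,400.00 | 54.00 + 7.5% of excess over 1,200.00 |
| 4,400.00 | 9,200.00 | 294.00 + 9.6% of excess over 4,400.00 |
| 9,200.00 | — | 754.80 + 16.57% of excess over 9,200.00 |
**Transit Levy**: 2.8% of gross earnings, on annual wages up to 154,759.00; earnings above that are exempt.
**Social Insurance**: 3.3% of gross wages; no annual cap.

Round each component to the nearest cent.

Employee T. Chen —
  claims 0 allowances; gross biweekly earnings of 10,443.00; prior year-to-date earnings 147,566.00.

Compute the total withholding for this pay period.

1,506.79

Territorial Income Tax: taxable = 10,443.00
  754.80 + 16.57% × (10,443.00 − 9,200.00) = 754.80 + 16.57% × 1,243.00 = 960.77
Transit Levy: cap 154,759.00 − YTD 147,566.00 = 7,193.00 subject; 2.8% × 7,193.00 = 201.40
Social Insurance: 3.3% × 10,443.00 = 344.62
Total: 960.77 + 201.40 + 344.62 = 1,506.79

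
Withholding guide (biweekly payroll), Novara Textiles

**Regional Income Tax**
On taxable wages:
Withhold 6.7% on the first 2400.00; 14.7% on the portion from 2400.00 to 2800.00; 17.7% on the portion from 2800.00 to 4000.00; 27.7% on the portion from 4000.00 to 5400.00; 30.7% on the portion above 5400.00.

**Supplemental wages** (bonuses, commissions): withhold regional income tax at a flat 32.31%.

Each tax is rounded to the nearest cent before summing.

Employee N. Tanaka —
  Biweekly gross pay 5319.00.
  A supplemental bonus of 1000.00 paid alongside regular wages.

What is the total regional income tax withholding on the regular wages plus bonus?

1120.46

Regional Income Tax: taxable = 5319.00
  432.00 + 27.7% × (5319.00 − 4000.00) = 432.00 + 27.7% × 1319.00 = 797.36
Supplemental (32.31% flat on bonus): 32.31% × 1000.00 = 323.10
Total regional income tax: 797.36 + 323.10 = 1120.46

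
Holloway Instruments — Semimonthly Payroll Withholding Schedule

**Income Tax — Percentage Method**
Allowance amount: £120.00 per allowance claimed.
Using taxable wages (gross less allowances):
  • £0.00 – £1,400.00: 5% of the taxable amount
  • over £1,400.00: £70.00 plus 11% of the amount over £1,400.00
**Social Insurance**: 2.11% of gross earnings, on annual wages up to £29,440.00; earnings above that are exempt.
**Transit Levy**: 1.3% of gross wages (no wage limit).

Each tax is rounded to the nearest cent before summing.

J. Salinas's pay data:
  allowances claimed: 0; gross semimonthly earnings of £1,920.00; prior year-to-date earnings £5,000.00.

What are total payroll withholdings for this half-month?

Income Tax: taxable = £1,920.00
  £70.00 + 11% × (£1,920.00 − £1,400.00) = £70.00 + 11% × £520.00 = £127.20
Social Insurance: 2.11% × £1,920.00 = £40.51
Transit Levy: 1.3% × £1,920.00 = £24.96
Total: £127.20 + £40.51 + £24.96 = £192.67

£192.67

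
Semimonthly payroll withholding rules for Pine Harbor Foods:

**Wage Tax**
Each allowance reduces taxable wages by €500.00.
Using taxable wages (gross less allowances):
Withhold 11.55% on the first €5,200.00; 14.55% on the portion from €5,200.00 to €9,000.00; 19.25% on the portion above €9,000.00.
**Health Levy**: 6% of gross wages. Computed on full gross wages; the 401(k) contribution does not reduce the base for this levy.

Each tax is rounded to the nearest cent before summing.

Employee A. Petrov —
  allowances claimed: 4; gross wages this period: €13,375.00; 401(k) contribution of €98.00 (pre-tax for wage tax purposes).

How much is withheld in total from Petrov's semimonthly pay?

Wage Tax: taxable = €13,375.00 − €98.00 − 4×€500.00 = €11,277.00
  €1,153.50 + 19.25% × (€11,277.00 − €9,000.00) = €1,153.50 + 19.25% × €2,277.00 = €1,591.82
Health Levy: 6% × €13,375.00 = €802.50
Total: €1,591.82 + €802.50 = €2,394.32

€2,394.32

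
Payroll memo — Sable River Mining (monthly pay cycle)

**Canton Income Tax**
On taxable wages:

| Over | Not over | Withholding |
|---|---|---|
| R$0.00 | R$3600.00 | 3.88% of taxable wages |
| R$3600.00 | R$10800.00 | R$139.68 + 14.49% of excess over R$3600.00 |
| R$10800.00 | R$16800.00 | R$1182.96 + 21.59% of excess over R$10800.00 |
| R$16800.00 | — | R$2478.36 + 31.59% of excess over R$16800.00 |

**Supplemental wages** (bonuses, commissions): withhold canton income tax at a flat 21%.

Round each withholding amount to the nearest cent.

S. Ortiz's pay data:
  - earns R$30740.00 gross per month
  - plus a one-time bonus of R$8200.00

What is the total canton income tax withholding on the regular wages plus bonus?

Canton Income Tax: taxable = R$30740.00
  R$2478.36 + 31.59% × (R$30740.00 − R$16800.00) = R$2478.36 + 31.59% × R$13940.00 = R$6882.01
Supplemental (21% flat on bonus): 21% × R$8200.00 = R$1722.00
Total canton income tax: R$6882.01 + R$1722.00 = R$8604.01

R$8604.01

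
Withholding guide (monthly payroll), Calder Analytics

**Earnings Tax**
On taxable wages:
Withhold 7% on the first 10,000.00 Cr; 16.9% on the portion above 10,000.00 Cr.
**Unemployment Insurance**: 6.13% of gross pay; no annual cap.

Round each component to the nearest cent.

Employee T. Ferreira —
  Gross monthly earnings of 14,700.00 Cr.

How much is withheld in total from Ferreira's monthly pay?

2,395.41 Cr

Earnings Tax: taxable = 14,700.00 Cr
  700.00 Cr + 16.9% × (14,700.00 Cr − 10,000.00 Cr) = 700.00 Cr + 16.9% × 4,700.00 Cr = 1,494.30 Cr
Unemployment Insurance: 6.13% × 14,700.00 Cr = 901.11 Cr
Total: 1,494.30 Cr + 901.11 Cr = 2,395.41 Cr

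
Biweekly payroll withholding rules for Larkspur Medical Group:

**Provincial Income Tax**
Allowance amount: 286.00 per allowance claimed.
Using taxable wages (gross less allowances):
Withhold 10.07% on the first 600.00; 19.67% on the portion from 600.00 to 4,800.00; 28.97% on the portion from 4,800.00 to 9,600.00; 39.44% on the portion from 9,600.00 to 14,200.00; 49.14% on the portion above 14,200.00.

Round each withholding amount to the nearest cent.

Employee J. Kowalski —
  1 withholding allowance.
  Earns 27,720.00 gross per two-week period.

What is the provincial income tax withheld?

10,594.55

Provincial Income Tax: taxable = 27,720.00 − 1×286.00 = 27,434.00
  4,091.36 + 49.14% × (27,434.00 − 14,200.00) = 4,091.36 + 49.14% × 13,234.00 = 10,594.55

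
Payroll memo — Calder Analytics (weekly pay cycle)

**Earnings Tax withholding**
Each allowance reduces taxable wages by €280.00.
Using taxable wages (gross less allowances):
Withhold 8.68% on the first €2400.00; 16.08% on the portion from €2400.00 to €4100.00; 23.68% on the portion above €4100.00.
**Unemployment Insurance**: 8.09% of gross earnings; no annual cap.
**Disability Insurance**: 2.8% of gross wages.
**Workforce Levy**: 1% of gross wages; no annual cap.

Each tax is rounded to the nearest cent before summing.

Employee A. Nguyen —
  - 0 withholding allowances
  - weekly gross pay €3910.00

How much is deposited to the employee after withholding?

Earnings Tax: taxable = €3910.00
  €208.32 + 16.08% × (€3910.00 − €2400.00) = €208.32 + 16.08% × €1510.00 = €451.13
Unemployment Insurance: 8.09% × €3910.00 = €316.32
Disability Insurance: 2.8% × €3910.00 = €109.48
Workforce Levy: 1% × €3910.00 = €39.10
Total withheld: €451.13 + €316.32 + €109.48 + €39.10 = €916.03
Net pay: €3910.00 − €916.03 = €2993.97

€2993.97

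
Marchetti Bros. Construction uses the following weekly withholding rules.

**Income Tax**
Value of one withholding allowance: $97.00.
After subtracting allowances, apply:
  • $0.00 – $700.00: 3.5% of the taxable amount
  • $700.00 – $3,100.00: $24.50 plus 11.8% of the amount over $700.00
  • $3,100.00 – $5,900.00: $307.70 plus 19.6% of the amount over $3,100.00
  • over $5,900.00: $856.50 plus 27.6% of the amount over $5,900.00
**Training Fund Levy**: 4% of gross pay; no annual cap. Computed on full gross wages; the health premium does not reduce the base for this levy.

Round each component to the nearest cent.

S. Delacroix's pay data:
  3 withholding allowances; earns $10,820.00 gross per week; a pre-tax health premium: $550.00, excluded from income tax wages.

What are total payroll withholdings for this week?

$2,415.10

Income Tax: taxable = $10,820.00 − $550.00 − 3×$97.00 = $9,979.00
  $856.50 + 27.6% × ($9,979.00 − $5,900.00) = $856.50 + 27.6% × $4,079.00 = $1,982.30
Training Fund Levy: 4% × $10,820.00 = $432.80
Total: $1,982.30 + $432.80 = $2,415.10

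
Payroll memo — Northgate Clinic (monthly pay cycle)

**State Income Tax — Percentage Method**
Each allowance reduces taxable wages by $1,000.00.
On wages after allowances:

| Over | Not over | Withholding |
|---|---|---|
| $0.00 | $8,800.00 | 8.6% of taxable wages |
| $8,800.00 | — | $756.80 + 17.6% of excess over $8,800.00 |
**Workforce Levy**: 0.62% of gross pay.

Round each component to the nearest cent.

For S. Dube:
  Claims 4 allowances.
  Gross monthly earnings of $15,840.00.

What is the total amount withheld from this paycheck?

State Income Tax: taxable = $15,840.00 − 4×$1,000.00 = $11,840.00
  $756.80 + 17.6% × ($11,840.00 − $8,800.00) = $756.80 + 17.6% × $3,040.00 = $1,291.84
Workforce Levy: 0.62% × $15,840.00 = $98.21
Total: $1,291.84 + $98.21 = $1,390.05

$1,390.05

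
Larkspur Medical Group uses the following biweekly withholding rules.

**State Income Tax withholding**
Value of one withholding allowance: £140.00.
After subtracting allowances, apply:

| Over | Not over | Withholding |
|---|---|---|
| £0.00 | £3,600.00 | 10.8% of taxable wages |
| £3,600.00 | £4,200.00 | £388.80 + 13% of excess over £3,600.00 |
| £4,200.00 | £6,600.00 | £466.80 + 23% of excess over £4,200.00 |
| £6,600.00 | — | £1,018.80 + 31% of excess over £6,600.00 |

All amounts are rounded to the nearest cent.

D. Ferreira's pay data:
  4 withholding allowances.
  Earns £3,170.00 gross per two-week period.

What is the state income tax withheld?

£281.88

State Income Tax: taxable = £3,170.00 − 4×£140.00 = £2,610.00
  10.8% × £2,610.00 = £281.88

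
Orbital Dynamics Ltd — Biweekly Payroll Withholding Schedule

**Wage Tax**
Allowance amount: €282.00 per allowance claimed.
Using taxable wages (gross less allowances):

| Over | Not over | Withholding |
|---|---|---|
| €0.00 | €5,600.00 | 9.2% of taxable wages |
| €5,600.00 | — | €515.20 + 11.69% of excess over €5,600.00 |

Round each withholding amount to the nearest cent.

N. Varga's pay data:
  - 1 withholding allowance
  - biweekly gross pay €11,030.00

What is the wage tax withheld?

€1,117.00

Wage Tax: taxable = €11,030.00 − 1×€282.00 = €10,748.00
  €515.20 + 11.69% × (€10,748.00 − €5,600.00) = €515.20 + 11.69% × €5,148.00 = €1,117.00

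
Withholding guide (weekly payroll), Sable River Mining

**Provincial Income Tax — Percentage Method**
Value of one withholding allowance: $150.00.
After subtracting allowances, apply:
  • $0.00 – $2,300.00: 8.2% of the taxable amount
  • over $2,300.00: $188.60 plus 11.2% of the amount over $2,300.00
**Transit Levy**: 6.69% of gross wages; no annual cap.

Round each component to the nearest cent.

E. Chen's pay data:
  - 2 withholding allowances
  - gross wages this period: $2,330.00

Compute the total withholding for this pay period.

Provincial Income Tax: taxable = $2,330.00 − 2×$150.00 = $2,030.00
  8.2% × $2,030.00 = $166.46
Transit Levy: 6.69% × $2,330.00 = $155.88
Total: $166.46 + $155.88 = $322.34

$322.34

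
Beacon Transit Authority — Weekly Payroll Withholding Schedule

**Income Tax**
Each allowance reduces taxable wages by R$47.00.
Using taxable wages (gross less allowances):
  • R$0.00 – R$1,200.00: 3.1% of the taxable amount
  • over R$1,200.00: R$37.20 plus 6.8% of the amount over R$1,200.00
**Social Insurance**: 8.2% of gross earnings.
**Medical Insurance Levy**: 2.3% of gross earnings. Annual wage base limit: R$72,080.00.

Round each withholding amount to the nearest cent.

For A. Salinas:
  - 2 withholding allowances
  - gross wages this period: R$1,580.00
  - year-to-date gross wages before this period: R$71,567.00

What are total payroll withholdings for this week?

Income Tax: taxable = R$1,580.00 − 2×R$47.00 = R$1,486.00
  R$37.20 + 6.8% × (R$1,486.00 − R$1,200.00) = R$37.20 + 6.8% × R$286.00 = R$56.65
Social Insurance: 8.2% × R$1,580.00 = R$129.56
Medical Insurance Levy: cap R$72,080.00 − YTD R$71,567.00 = R$513.00 subject; 2.3% × R$513.00 = R$11.80
Total: R$56.65 + R$129.56 + R$11.80 = R$198.01

R$198.01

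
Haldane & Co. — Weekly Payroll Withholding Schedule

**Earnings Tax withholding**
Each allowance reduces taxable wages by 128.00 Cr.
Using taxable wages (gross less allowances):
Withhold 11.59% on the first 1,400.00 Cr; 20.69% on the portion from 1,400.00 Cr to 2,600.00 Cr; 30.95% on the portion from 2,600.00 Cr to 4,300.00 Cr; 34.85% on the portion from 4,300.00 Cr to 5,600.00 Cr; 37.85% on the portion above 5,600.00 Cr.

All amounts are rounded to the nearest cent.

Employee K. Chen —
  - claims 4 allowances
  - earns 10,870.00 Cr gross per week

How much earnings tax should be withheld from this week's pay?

Earnings Tax: taxable = 10,870.00 Cr − 4×128.00 Cr = 10,358.00 Cr
  1,389.74 Cr + 37.85% × (10,358.00 Cr − 5,600.00 Cr) = 1,389.74 Cr + 37.85% × 4,758.00 Cr = 3,190.64 Cr

3,190.64 Cr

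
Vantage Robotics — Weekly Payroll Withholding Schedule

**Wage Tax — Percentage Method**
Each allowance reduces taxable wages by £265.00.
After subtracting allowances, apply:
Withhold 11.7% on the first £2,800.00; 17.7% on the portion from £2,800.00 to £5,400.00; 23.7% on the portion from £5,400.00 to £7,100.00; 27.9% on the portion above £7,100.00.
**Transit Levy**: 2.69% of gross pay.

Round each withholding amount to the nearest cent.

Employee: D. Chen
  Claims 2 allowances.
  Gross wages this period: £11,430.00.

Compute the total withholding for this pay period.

Wage Tax: taxable = £11,430.00 − 2×£265.00 = £10,900.00
  £1,190.70 + 27.9% × (£10,900.00 − £7,100.00) = £1,190.70 + 27.9% × £3,800.00 = £2,250.90
Transit Levy: 2.69% × £11,430.00 = £307.47
Total: £2,250.90 + £307.47 = £2,558.37

£2,558.37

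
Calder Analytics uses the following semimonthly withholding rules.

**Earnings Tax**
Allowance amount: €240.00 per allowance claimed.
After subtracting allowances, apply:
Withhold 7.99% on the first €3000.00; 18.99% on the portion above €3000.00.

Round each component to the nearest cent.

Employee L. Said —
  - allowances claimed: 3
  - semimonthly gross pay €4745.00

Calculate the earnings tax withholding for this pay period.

€434.35

Earnings Tax: taxable = €4745.00 − 3×€240.00 = €4025.00
  €239.70 + 18.99% × (€4025.00 − €3000.00) = €239.70 + 18.99% × €1025.00 = €434.35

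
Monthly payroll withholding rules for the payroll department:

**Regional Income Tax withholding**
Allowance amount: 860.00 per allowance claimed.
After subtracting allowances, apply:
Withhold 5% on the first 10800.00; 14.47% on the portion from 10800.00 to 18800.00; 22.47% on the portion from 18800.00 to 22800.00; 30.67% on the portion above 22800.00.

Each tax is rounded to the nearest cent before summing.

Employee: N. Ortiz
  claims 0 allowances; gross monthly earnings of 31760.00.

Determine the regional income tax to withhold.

Regional Income Tax: taxable = 31760.00
  2596.40 + 30.67% × (31760.00 − 22800.00) = 2596.40 + 30.67% × 8960.00 = 5344.43

5344.43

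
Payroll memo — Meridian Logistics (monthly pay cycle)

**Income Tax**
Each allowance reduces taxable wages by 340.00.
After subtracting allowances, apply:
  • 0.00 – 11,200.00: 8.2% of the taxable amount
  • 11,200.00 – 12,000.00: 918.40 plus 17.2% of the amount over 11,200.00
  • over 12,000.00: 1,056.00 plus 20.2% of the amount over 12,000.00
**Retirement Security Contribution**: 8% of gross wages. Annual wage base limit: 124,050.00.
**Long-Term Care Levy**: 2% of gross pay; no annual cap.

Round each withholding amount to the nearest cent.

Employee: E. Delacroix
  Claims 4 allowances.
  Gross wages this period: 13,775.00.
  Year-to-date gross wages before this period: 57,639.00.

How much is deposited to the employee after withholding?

Income Tax: taxable = 13,775.00 − 4×340.00 = 12,415.00
  1,056.00 + 20.2% × (12,415.00 − 12,000.00) = 1,056.00 + 20.2% × 415.00 = 1,139.83
Retirement Security Contribution: 8% × 13,775.00 = 1,102.00
Long-Term Care Levy: 2% × 13,775.00 = 275.50
Total withheld: 1,139.83 + 1,102.00 + 275.50 = 2,517.33
Net pay: 13,775.00 − 2,517.33 = 11,257.67

11,257.67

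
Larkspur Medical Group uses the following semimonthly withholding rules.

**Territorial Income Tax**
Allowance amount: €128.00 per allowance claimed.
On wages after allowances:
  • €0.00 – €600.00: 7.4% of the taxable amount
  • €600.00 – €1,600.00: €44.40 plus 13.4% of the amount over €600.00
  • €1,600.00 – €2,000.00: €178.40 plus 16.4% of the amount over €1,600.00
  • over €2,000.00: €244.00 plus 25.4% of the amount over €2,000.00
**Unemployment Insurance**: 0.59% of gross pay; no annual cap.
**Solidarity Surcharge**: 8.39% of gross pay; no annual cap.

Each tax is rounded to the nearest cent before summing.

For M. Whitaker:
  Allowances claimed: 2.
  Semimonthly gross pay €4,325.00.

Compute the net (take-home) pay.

Territorial Income Tax: taxable = €4,325.00 − 2×€128.00 = €4,069.00
  €244.00 + 25.4% × (€4,069.00 − €2,000.00) = €244.00 + 25.4% × €2,069.00 = €769.53
Unemployment Insurance: 0.59% × €4,325.00 = €25.52
Solidarity Surcharge: 8.39% × €4,325.00 = €362.87
Total withheld: €769.53 + €25.52 + €362.87 = €1,157.92
Net pay: €4,325.00 − €1,157.92 = €3,167.08

€3,167.08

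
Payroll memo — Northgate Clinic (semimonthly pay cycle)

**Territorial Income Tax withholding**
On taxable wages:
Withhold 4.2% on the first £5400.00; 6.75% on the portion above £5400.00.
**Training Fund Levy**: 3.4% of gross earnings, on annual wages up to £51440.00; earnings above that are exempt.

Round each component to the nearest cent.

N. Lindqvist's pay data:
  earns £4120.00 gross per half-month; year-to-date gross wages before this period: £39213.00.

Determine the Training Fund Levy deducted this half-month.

Training Fund Levy: 3.4% × £4120.00 = £140.08

£140.08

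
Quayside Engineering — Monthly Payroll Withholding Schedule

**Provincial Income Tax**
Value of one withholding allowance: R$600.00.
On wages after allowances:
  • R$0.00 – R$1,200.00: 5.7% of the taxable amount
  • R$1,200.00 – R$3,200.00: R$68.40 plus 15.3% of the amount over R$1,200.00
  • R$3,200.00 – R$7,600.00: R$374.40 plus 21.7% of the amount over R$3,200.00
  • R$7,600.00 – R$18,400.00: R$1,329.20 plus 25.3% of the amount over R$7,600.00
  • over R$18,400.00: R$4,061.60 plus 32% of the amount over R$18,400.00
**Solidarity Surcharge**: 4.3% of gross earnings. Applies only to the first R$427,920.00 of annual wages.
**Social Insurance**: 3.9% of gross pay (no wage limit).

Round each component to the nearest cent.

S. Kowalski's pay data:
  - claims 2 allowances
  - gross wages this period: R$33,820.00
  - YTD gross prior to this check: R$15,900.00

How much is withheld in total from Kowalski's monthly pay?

Provincial Income Tax: taxable = R$33,820.00 − 2×R$600.00 = R$32,620.00
  R$4,061.60 + 32% × (R$32,620.00 − R$18,400.00) = R$4,061.60 + 32% × R$14,220.00 = R$8,612.00
Solidarity Surcharge: 4.3% × R$33,820.00 = R$1,454.26
Social Insurance: 3.9% × R$33,820.00 = R$1,318.98
Total: R$8,612.00 + R$1,454.26 + R$1,318.98 = R$11,385.24

R$11,385.24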